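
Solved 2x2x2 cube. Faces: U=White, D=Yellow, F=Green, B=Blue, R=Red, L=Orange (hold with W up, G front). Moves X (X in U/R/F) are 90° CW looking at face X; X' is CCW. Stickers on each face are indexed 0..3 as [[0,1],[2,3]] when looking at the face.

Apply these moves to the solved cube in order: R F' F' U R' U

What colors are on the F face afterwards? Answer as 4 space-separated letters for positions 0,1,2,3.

After move 1 (R): R=RRRR U=WGWG F=GYGY D=YBYB B=WBWB
After move 2 (F'): F=YYGG U=WGRR R=BRYR D=OOYB L=OGOW
After move 3 (F'): F=YGYG U=WGBY R=OROR D=GWYB L=OROR
After move 4 (U): U=BWYG F=ORYG R=WBOR B=ORWB L=YGOR
After move 5 (R'): R=BRWO U=BWYO F=OWYG D=GRYG B=BRWB
After move 6 (U): U=YBOW F=BRYG R=BRWO B=YGWB L=OWOR
Query: F face = BRYG

Answer: B R Y G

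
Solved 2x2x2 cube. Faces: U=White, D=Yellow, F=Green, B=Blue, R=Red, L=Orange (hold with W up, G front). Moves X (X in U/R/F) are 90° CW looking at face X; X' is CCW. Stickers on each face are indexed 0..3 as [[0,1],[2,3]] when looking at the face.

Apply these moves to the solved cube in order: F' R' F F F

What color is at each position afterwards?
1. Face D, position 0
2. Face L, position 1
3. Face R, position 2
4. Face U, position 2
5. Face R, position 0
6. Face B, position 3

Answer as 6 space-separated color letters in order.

Answer: W B O R G B

Derivation:
After move 1 (F'): F=GGGG U=WWRR R=YRYR D=OOYY L=OWOW
After move 2 (R'): R=RRYY U=WBRB F=GWGR D=OGYG B=YBOB
After move 3 (F): F=GGRW U=WBWW R=RRBY D=YRYG L=OOOG
After move 4 (F): F=RGWG U=WBGO R=WRWY D=BRYG L=OYOR
After move 5 (F): F=WRGG U=WBRY R=GROY D=WWYG L=OBOR
Query 1: D[0] = W
Query 2: L[1] = B
Query 3: R[2] = O
Query 4: U[2] = R
Query 5: R[0] = G
Query 6: B[3] = B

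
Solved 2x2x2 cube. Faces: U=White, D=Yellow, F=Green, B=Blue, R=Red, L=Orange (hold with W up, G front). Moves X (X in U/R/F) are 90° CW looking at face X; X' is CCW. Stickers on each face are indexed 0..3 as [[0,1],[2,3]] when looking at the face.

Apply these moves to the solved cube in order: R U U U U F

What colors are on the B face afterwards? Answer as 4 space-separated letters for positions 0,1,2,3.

After move 1 (R): R=RRRR U=WGWG F=GYGY D=YBYB B=WBWB
After move 2 (U): U=WWGG F=RRGY R=WBRR B=OOWB L=GYOO
After move 3 (U): U=GWGW F=WBGY R=OORR B=GYWB L=RROO
After move 4 (U): U=GGWW F=OOGY R=GYRR B=RRWB L=WBOO
After move 5 (U): U=WGWG F=GYGY R=RRRR B=WBWB L=OOOO
After move 6 (F): F=GGYY U=WGOO R=WRGR D=RRYB L=OYOB
Query: B face = WBWB

Answer: W B W B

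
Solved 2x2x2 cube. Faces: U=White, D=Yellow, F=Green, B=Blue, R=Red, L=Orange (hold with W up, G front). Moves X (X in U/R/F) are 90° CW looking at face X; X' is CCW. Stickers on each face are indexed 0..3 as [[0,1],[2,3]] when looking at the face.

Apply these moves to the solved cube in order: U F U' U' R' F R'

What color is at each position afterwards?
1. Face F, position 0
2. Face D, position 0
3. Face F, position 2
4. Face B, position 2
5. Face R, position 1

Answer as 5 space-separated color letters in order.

After move 1 (U): U=WWWW F=RRGG R=BBRR B=OOBB L=GGOO
After move 2 (F): F=GRGR U=WWOG R=WBWR D=RBYY L=GYOY
After move 3 (U'): U=WGWO F=GYGR R=GRWR B=WBBB L=OOOY
After move 4 (U'): U=GOWW F=OOGR R=GYWR B=GRBB L=WBOY
After move 5 (R'): R=YRGW U=GBWG F=OOGW D=ROYR B=YRBB
After move 6 (F): F=GOWO U=GBYB R=WRGW D=GYYR L=WROO
After move 7 (R'): R=RWWG U=GBYY F=GBWB D=GOYO B=RRYB
Query 1: F[0] = G
Query 2: D[0] = G
Query 3: F[2] = W
Query 4: B[2] = Y
Query 5: R[1] = W

Answer: G G W Y W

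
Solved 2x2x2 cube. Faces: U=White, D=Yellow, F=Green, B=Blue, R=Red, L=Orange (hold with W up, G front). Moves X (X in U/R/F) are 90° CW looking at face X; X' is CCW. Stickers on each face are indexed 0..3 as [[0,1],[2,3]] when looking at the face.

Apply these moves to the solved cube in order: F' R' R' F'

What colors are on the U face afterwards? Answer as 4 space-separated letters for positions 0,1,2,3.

Answer: W O R R

Derivation:
After move 1 (F'): F=GGGG U=WWRR R=YRYR D=OOYY L=OWOW
After move 2 (R'): R=RRYY U=WBRB F=GWGR D=OGYG B=YBOB
After move 3 (R'): R=RYRY U=WORY F=GBGB D=OWYR B=GBGB
After move 4 (F'): F=BBGG U=WORR R=WYOY D=WWYR L=OYOR
Query: U face = WORR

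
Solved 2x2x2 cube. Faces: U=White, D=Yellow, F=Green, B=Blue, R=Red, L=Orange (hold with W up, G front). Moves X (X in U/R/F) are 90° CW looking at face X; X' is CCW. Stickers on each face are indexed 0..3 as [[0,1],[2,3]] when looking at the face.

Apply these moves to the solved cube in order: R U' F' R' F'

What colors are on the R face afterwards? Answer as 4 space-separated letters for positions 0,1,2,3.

After move 1 (R): R=RRRR U=WGWG F=GYGY D=YBYB B=WBWB
After move 2 (U'): U=GGWW F=OOGY R=GYRR B=RRWB L=WBOO
After move 3 (F'): F=OYOG U=GGGR R=BYYR D=BOYB L=WWOW
After move 4 (R'): R=YRBY U=GWGR F=OGOR D=BYYG B=BROB
After move 5 (F'): F=GROO U=GWYB R=YRBY D=WWYG L=WROG
Query: R face = YRBY

Answer: Y R B Y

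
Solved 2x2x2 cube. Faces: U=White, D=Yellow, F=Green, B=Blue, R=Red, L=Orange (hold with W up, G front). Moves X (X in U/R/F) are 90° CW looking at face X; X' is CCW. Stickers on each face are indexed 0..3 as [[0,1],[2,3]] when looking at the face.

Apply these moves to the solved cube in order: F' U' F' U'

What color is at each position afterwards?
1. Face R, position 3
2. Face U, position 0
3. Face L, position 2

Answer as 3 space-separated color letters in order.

Answer: R R O

Derivation:
After move 1 (F'): F=GGGG U=WWRR R=YRYR D=OOYY L=OWOW
After move 2 (U'): U=WRWR F=OWGG R=GGYR B=YRBB L=BBOW
After move 3 (F'): F=WGOG U=WRGY R=OGOR D=BWYY L=BROW
After move 4 (U'): U=RYWG F=BROG R=WGOR B=OGBB L=YROW
Query 1: R[3] = R
Query 2: U[0] = R
Query 3: L[2] = O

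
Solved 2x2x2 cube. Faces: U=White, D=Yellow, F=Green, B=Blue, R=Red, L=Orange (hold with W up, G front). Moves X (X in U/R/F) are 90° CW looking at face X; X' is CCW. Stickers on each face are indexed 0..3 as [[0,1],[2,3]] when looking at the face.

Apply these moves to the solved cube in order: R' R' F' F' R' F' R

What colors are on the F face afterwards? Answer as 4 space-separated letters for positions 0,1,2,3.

After move 1 (R'): R=RRRR U=WBWB F=GWGW D=YGYG B=YBYB
After move 2 (R'): R=RRRR U=WYWY F=GBGB D=YWYW B=GBGB
After move 3 (F'): F=BBGG U=WYRR R=WRYR D=OOYW L=OYOW
After move 4 (F'): F=BGBG U=WYWY R=OROR D=YWYW L=OROR
After move 5 (R'): R=RROO U=WGWG F=BYBY D=YGYG B=WBWB
After move 6 (F'): F=YYBB U=WGRO R=GRYO D=RRYG L=OGOW
After move 7 (R): R=YGOR U=WYRB F=YRBG D=RWYW B=OBGB
Query: F face = YRBG

Answer: Y R B G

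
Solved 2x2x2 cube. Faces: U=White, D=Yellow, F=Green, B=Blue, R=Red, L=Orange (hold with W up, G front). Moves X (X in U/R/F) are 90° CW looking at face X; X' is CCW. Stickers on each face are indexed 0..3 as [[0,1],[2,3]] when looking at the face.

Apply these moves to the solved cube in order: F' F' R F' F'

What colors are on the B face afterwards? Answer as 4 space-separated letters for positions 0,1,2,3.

Answer: Y B W B

Derivation:
After move 1 (F'): F=GGGG U=WWRR R=YRYR D=OOYY L=OWOW
After move 2 (F'): F=GGGG U=WWYY R=OROR D=WWYY L=OROR
After move 3 (R): R=OORR U=WGYG F=GWGY D=WBYB B=YBWB
After move 4 (F'): F=WYGG U=WGOR R=BOWR D=RRYB L=OGOY
After move 5 (F'): F=YGWG U=WGBW R=RORR D=GYYB L=OROO
Query: B face = YBWB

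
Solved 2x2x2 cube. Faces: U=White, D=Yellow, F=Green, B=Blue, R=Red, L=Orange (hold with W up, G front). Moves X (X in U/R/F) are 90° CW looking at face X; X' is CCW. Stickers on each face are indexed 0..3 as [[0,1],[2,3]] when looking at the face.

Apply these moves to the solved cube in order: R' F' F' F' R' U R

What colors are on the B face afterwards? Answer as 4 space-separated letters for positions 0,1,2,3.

Answer: Y Y W B

Derivation:
After move 1 (R'): R=RRRR U=WBWB F=GWGW D=YGYG B=YBYB
After move 2 (F'): F=WWGG U=WBRR R=GRYR D=OOYG L=OBOW
After move 3 (F'): F=WGWG U=WBGY R=OROR D=BWYG L=OROR
After move 4 (F'): F=GGWW U=WBOO R=WRBR D=RRYG L=OYOG
After move 5 (R'): R=RRWB U=WYOY F=GBWO D=RGYW B=GBRB
After move 6 (U): U=OWYY F=RRWO R=GBWB B=OYRB L=GBOG
After move 7 (R): R=WGBB U=ORYO F=RGWW D=RRYO B=YYWB
Query: B face = YYWB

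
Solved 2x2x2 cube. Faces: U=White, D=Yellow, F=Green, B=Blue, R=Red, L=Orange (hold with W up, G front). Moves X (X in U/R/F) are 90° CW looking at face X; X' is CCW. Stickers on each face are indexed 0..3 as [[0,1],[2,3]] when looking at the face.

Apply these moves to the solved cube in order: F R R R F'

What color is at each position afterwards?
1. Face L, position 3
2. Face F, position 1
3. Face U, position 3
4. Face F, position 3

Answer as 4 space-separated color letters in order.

After move 1 (F): F=GGGG U=WWOO R=WRWR D=RRYY L=OYOY
After move 2 (R): R=WWRR U=WGOG F=GRGY D=RBYB B=OBWB
After move 3 (R): R=RWRW U=WROY F=GBGB D=RWYO B=GBGB
After move 4 (R): R=RRWW U=WBOB F=GWGO D=RGYG B=YBRB
After move 5 (F'): F=WOGG U=WBRW R=GRRW D=YYYG L=OBOO
Query 1: L[3] = O
Query 2: F[1] = O
Query 3: U[3] = W
Query 4: F[3] = G

Answer: O O W G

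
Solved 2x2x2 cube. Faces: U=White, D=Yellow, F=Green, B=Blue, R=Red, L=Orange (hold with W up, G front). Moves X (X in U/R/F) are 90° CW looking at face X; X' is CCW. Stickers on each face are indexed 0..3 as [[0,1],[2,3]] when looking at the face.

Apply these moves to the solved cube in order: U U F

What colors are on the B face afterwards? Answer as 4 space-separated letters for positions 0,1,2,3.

After move 1 (U): U=WWWW F=RRGG R=BBRR B=OOBB L=GGOO
After move 2 (U): U=WWWW F=BBGG R=OORR B=GGBB L=RROO
After move 3 (F): F=GBGB U=WWOR R=WOWR D=ROYY L=RYOY
Query: B face = GGBB

Answer: G G B B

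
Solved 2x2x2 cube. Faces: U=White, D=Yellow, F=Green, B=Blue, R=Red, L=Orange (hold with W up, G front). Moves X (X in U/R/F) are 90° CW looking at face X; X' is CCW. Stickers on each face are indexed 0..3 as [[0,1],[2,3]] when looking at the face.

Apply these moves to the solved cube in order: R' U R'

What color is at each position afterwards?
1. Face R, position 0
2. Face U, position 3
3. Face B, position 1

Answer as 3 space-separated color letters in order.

After move 1 (R'): R=RRRR U=WBWB F=GWGW D=YGYG B=YBYB
After move 2 (U): U=WWBB F=RRGW R=YBRR B=OOYB L=GWOO
After move 3 (R'): R=BRYR U=WYBO F=RWGB D=YRYW B=GOGB
Query 1: R[0] = B
Query 2: U[3] = O
Query 3: B[1] = O

Answer: B O O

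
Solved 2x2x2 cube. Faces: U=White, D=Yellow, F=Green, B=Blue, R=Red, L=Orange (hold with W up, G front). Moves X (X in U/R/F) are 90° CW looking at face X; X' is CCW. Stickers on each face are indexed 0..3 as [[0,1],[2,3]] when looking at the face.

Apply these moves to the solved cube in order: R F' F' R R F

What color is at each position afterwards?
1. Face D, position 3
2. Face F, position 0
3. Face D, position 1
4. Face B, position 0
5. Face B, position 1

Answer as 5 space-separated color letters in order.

Answer: Y Y R G B

Derivation:
After move 1 (R): R=RRRR U=WGWG F=GYGY D=YBYB B=WBWB
After move 2 (F'): F=YYGG U=WGRR R=BRYR D=OOYB L=OGOW
After move 3 (F'): F=YGYG U=WGBY R=OROR D=GWYB L=OROR
After move 4 (R): R=OORR U=WGBG F=YWYB D=GWYW B=YBGB
After move 5 (R): R=RORO U=WWBB F=YWYW D=GGYY B=GBGB
After move 6 (F): F=YYWW U=WWRR R=BOBO D=RRYY L=OGOG
Query 1: D[3] = Y
Query 2: F[0] = Y
Query 3: D[1] = R
Query 4: B[0] = G
Query 5: B[1] = B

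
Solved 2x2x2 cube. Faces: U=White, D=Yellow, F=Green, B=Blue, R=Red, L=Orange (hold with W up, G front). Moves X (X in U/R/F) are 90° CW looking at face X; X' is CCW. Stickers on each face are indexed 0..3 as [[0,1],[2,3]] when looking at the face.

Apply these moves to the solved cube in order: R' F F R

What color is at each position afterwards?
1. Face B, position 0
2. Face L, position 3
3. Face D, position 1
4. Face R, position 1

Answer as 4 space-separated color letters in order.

After move 1 (R'): R=RRRR U=WBWB F=GWGW D=YGYG B=YBYB
After move 2 (F): F=GGWW U=WBOO R=WRBR D=RRYG L=OYOG
After move 3 (F): F=WGWG U=WBGY R=OROR D=BWYG L=OROR
After move 4 (R): R=OORR U=WGGG F=WWWG D=BYYY B=YBBB
Query 1: B[0] = Y
Query 2: L[3] = R
Query 3: D[1] = Y
Query 4: R[1] = O

Answer: Y R Y O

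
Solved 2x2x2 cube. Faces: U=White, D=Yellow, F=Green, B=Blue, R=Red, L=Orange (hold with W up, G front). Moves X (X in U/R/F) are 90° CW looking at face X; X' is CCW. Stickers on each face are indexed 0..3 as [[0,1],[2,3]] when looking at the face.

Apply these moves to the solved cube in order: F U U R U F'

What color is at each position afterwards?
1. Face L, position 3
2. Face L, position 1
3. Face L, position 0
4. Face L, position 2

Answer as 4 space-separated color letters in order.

Answer: G B B O

Derivation:
After move 1 (F): F=GGGG U=WWOO R=WRWR D=RRYY L=OYOY
After move 2 (U): U=OWOW F=WRGG R=BBWR B=OYBB L=GGOY
After move 3 (U): U=OOWW F=BBGG R=OYWR B=GGBB L=WROY
After move 4 (R): R=WORY U=OBWG F=BRGY D=RBYG B=WGOB
After move 5 (U): U=WOGB F=WOGY R=WGRY B=WROB L=BROY
After move 6 (F'): F=OYWG U=WOWR R=BGRY D=RYYG L=BBOG
Query 1: L[3] = G
Query 2: L[1] = B
Query 3: L[0] = B
Query 4: L[2] = O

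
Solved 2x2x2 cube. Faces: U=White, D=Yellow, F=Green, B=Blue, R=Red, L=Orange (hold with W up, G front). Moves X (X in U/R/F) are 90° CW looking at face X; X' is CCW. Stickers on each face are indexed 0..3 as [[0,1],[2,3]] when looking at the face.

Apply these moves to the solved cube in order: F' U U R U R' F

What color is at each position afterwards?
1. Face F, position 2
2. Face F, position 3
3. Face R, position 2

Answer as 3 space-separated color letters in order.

Answer: B R Y

Derivation:
After move 1 (F'): F=GGGG U=WWRR R=YRYR D=OOYY L=OWOW
After move 2 (U): U=RWRW F=YRGG R=BBYR B=OWBB L=GGOW
After move 3 (U): U=RRWW F=BBGG R=OWYR B=GGBB L=YROW
After move 4 (R): R=YORW U=RBWG F=BOGY D=OBYG B=WGRB
After move 5 (U): U=WRGB F=YOGY R=WGRW B=YRRB L=BOOW
After move 6 (R'): R=GWWR U=WRGY F=YRGB D=OOYY B=GRBB
After move 7 (F): F=GYBR U=WRWO R=GWYR D=WGYY L=BOOO
Query 1: F[2] = B
Query 2: F[3] = R
Query 3: R[2] = Y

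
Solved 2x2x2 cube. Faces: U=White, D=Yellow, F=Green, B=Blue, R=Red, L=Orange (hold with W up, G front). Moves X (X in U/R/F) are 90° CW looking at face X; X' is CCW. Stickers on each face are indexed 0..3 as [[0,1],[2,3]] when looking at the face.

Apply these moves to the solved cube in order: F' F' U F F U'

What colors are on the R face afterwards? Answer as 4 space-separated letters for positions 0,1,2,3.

After move 1 (F'): F=GGGG U=WWRR R=YRYR D=OOYY L=OWOW
After move 2 (F'): F=GGGG U=WWYY R=OROR D=WWYY L=OROR
After move 3 (U): U=YWYW F=ORGG R=BBOR B=ORBB L=GGOR
After move 4 (F): F=GOGR U=YWRG R=YBWR D=OBYY L=GWOW
After move 5 (F): F=GGRO U=YWWW R=RBGR D=WYYY L=GOOB
After move 6 (U'): U=WWYW F=GORO R=GGGR B=RBBB L=OROB
Query: R face = GGGR

Answer: G G G R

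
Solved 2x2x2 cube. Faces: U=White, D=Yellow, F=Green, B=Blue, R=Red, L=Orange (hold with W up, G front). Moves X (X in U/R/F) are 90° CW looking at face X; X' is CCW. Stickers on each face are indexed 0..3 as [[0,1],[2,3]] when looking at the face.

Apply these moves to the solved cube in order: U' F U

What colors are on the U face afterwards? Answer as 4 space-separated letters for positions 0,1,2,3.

After move 1 (U'): U=WWWW F=OOGG R=GGRR B=RRBB L=BBOO
After move 2 (F): F=GOGO U=WWOB R=WGWR D=RGYY L=BYOY
After move 3 (U): U=OWBW F=WGGO R=RRWR B=BYBB L=GOOY
Query: U face = OWBW

Answer: O W B W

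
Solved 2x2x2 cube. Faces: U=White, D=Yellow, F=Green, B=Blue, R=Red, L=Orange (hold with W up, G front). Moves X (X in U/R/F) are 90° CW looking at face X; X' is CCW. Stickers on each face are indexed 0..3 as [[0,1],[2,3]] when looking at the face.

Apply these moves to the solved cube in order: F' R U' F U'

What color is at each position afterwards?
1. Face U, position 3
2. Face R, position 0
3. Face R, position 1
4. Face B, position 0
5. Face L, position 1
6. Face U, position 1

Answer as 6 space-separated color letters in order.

Answer: W G O W Y B

Derivation:
After move 1 (F'): F=GGGG U=WWRR R=YRYR D=OOYY L=OWOW
After move 2 (R): R=YYRR U=WGRG F=GOGY D=OBYB B=RBWB
After move 3 (U'): U=GGWR F=OWGY R=GORR B=YYWB L=RBOW
After move 4 (F): F=GOYW U=GGWB R=WORR D=RGYB L=ROOB
After move 5 (U'): U=GBGW F=ROYW R=GORR B=WOWB L=YYOB
Query 1: U[3] = W
Query 2: R[0] = G
Query 3: R[1] = O
Query 4: B[0] = W
Query 5: L[1] = Y
Query 6: U[1] = B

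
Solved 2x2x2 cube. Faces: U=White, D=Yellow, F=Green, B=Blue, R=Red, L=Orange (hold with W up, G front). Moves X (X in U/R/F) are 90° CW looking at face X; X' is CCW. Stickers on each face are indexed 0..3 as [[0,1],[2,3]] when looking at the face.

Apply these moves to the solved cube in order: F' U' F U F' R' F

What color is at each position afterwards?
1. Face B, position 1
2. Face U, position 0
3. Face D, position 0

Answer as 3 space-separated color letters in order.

Answer: O W G

Derivation:
After move 1 (F'): F=GGGG U=WWRR R=YRYR D=OOYY L=OWOW
After move 2 (U'): U=WRWR F=OWGG R=GGYR B=YRBB L=BBOW
After move 3 (F): F=GOGW U=WRWB R=WGRR D=YGYY L=BOOO
After move 4 (U): U=WWBR F=WGGW R=YRRR B=BOBB L=GOOO
After move 5 (F'): F=GWWG U=WWYR R=GRYR D=OOYY L=GROB
After move 6 (R'): R=RRGY U=WBYB F=GWWR D=OWYG B=YOOB
After move 7 (F): F=WGRW U=WBBR R=YRBY D=GRYG L=GOOW
Query 1: B[1] = O
Query 2: U[0] = W
Query 3: D[0] = G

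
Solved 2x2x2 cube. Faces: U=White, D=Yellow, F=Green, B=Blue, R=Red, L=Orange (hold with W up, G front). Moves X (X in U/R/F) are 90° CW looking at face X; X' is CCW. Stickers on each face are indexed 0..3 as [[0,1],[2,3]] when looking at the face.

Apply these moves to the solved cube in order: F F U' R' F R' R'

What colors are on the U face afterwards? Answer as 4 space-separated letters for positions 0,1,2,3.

After move 1 (F): F=GGGG U=WWOO R=WRWR D=RRYY L=OYOY
After move 2 (F): F=GGGG U=WWYY R=OROR D=WWYY L=OROR
After move 3 (U'): U=WYWY F=ORGG R=GGOR B=ORBB L=BBOR
After move 4 (R'): R=GRGO U=WBWO F=OYGY D=WRYG B=YRWB
After move 5 (F): F=GOYY U=WBRB R=WROO D=GGYG L=BWOR
After move 6 (R'): R=ROWO U=WWRY F=GBYB D=GOYY B=GRGB
After move 7 (R'): R=OORW U=WGRG F=GWYY D=GBYB B=YROB
Query: U face = WGRG

Answer: W G R G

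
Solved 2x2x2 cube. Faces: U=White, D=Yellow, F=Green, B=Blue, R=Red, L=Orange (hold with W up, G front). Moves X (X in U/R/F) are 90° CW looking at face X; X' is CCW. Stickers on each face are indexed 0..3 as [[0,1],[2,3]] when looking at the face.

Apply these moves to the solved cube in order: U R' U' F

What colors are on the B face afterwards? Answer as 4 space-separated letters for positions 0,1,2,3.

Answer: B R Y B

Derivation:
After move 1 (U): U=WWWW F=RRGG R=BBRR B=OOBB L=GGOO
After move 2 (R'): R=BRBR U=WBWO F=RWGW D=YRYG B=YOYB
After move 3 (U'): U=BOWW F=GGGW R=RWBR B=BRYB L=YOOO
After move 4 (F): F=GGWG U=BOOO R=WWWR D=BRYG L=YYOR
Query: B face = BRYB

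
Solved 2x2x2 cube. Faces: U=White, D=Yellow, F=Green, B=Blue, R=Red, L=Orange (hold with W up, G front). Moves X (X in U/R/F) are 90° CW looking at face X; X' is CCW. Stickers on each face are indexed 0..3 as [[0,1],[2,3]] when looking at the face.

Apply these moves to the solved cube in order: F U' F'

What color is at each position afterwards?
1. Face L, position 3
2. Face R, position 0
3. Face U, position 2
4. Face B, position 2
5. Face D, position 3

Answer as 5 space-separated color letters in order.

After move 1 (F): F=GGGG U=WWOO R=WRWR D=RRYY L=OYOY
After move 2 (U'): U=WOWO F=OYGG R=GGWR B=WRBB L=BBOY
After move 3 (F'): F=YGOG U=WOGW R=RGRR D=BYYY L=BOOW
Query 1: L[3] = W
Query 2: R[0] = R
Query 3: U[2] = G
Query 4: B[2] = B
Query 5: D[3] = Y

Answer: W R G B Y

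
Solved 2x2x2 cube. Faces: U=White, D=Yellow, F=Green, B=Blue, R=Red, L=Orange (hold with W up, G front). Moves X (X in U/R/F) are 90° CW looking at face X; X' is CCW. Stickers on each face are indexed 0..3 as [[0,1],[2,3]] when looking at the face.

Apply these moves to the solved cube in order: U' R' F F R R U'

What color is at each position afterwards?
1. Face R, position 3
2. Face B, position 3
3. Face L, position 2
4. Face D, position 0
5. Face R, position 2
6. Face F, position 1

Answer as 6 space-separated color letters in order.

After move 1 (U'): U=WWWW F=OOGG R=GGRR B=RRBB L=BBOO
After move 2 (R'): R=GRGR U=WBWR F=OWGW D=YOYG B=YRYB
After move 3 (F): F=GOWW U=WBOB R=WRRR D=GGYG L=BYOO
After move 4 (F): F=WGWO U=WBOY R=ORBR D=RWYG L=BGOG
After move 5 (R): R=BORR U=WGOO F=WWWG D=RYYY B=YRBB
After move 6 (R): R=RBRO U=WWOG F=WYWY D=RBYY B=ORGB
After move 7 (U'): U=WGWO F=BGWY R=WYRO B=RBGB L=OROG
Query 1: R[3] = O
Query 2: B[3] = B
Query 3: L[2] = O
Query 4: D[0] = R
Query 5: R[2] = R
Query 6: F[1] = G

Answer: O B O R R G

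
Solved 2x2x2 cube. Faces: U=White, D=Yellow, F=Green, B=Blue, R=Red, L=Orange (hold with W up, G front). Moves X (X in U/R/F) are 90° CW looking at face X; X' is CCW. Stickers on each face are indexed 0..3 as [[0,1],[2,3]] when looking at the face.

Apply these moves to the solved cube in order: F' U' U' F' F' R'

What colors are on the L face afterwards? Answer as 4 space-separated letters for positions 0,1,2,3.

After move 1 (F'): F=GGGG U=WWRR R=YRYR D=OOYY L=OWOW
After move 2 (U'): U=WRWR F=OWGG R=GGYR B=YRBB L=BBOW
After move 3 (U'): U=RRWW F=BBGG R=OWYR B=GGBB L=YROW
After move 4 (F'): F=BGBG U=RROY R=OWOR D=RWYY L=YWOW
After move 5 (F'): F=GGBB U=RROO R=WWRR D=WWYY L=YYOO
After move 6 (R'): R=WRWR U=RBOG F=GRBO D=WGYB B=YGWB
Query: L face = YYOO

Answer: Y Y O O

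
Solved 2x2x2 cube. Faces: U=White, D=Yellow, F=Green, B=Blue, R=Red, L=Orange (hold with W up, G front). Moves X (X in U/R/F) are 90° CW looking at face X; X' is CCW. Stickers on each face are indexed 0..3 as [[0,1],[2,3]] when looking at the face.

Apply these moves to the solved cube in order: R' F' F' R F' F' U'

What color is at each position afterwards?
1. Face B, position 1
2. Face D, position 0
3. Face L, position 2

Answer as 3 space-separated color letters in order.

After move 1 (R'): R=RRRR U=WBWB F=GWGW D=YGYG B=YBYB
After move 2 (F'): F=WWGG U=WBRR R=GRYR D=OOYG L=OBOW
After move 3 (F'): F=WGWG U=WBGY R=OROR D=BWYG L=OROR
After move 4 (R): R=OORR U=WGGG F=WWWG D=BYYY B=YBBB
After move 5 (F'): F=WGWW U=WGOR R=YOBR D=RRYY L=OGOG
After move 6 (F'): F=GWWW U=WGYB R=RORR D=GGYY L=OROO
After move 7 (U'): U=GBWY F=ORWW R=GWRR B=ROBB L=YBOO
Query 1: B[1] = O
Query 2: D[0] = G
Query 3: L[2] = O

Answer: O G O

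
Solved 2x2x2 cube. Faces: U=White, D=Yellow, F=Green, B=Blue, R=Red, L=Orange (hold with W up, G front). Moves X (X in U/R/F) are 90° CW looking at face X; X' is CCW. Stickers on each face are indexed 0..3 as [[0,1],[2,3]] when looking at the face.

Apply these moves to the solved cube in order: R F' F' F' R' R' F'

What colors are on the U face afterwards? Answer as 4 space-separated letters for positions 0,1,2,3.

After move 1 (R): R=RRRR U=WGWG F=GYGY D=YBYB B=WBWB
After move 2 (F'): F=YYGG U=WGRR R=BRYR D=OOYB L=OGOW
After move 3 (F'): F=YGYG U=WGBY R=OROR D=GWYB L=OROR
After move 4 (F'): F=GGYY U=WGOO R=WRGR D=RRYB L=OYOB
After move 5 (R'): R=RRWG U=WWOW F=GGYO D=RGYY B=BBRB
After move 6 (R'): R=RGRW U=WROB F=GWYW D=RGYO B=YBGB
After move 7 (F'): F=WWGY U=WRRR R=GGRW D=YBYO L=OBOO
Query: U face = WRRR

Answer: W R R R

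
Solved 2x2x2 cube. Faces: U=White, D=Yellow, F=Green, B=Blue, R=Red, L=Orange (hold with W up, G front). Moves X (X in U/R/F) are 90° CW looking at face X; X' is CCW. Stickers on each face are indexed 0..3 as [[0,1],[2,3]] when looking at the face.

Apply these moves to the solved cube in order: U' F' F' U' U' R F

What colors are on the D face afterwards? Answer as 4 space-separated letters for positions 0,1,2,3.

Answer: R B Y G

Derivation:
After move 1 (U'): U=WWWW F=OOGG R=GGRR B=RRBB L=BBOO
After move 2 (F'): F=OGOG U=WWGR R=YGYR D=BOYY L=BWOW
After move 3 (F'): F=GGOO U=WWYY R=OGBR D=WWYY L=BROG
After move 4 (U'): U=WYWY F=BROO R=GGBR B=OGBB L=RROG
After move 5 (U'): U=YYWW F=RROO R=BRBR B=GGBB L=OGOG
After move 6 (R): R=BBRR U=YRWO F=RWOY D=WBYG B=WGYB
After move 7 (F): F=ORYW U=YRGG R=WBOR D=RBYG L=OWOB
Query: D face = RBYG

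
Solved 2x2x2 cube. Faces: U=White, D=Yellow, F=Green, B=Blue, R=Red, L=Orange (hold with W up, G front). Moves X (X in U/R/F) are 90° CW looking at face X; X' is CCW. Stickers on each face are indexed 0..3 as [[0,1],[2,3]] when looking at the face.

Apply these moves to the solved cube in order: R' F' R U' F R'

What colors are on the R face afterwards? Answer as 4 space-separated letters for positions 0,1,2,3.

Answer: O R W R

Derivation:
After move 1 (R'): R=RRRR U=WBWB F=GWGW D=YGYG B=YBYB
After move 2 (F'): F=WWGG U=WBRR R=GRYR D=OOYG L=OBOW
After move 3 (R): R=YGRR U=WWRG F=WOGG D=OYYY B=RBBB
After move 4 (U'): U=WGWR F=OBGG R=WORR B=YGBB L=RBOW
After move 5 (F): F=GOGB U=WGWB R=WORR D=RWYY L=ROOY
After move 6 (R'): R=ORWR U=WBWY F=GGGB D=ROYB B=YGWB
Query: R face = ORWR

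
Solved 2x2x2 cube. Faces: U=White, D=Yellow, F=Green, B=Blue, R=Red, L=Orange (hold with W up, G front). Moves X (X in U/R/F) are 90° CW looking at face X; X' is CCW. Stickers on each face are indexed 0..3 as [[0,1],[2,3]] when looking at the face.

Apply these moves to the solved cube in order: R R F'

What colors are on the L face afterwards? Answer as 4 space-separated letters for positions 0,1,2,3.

After move 1 (R): R=RRRR U=WGWG F=GYGY D=YBYB B=WBWB
After move 2 (R): R=RRRR U=WYWY F=GBGB D=YWYW B=GBGB
After move 3 (F'): F=BBGG U=WYRR R=WRYR D=OOYW L=OYOW
Query: L face = OYOW

Answer: O Y O W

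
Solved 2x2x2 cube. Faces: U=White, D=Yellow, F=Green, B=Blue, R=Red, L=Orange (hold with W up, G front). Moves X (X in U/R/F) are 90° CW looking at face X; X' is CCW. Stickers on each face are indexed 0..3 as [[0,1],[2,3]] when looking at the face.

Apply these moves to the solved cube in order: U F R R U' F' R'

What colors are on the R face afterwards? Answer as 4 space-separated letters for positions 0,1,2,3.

After move 1 (U): U=WWWW F=RRGG R=BBRR B=OOBB L=GGOO
After move 2 (F): F=GRGR U=WWOG R=WBWR D=RBYY L=GYOY
After move 3 (R): R=WWRB U=WROR F=GBGY D=RBYO B=GOWB
After move 4 (R): R=RWBW U=WBOY F=GBGO D=RWYG B=RORB
After move 5 (U'): U=BYWO F=GYGO R=GBBW B=RWRB L=ROOY
After move 6 (F'): F=YOGG U=BYGB R=WBRW D=OYYG L=ROOW
After move 7 (R'): R=BWWR U=BRGR F=YYGB D=OOYG B=GWYB
Query: R face = BWWR

Answer: B W W R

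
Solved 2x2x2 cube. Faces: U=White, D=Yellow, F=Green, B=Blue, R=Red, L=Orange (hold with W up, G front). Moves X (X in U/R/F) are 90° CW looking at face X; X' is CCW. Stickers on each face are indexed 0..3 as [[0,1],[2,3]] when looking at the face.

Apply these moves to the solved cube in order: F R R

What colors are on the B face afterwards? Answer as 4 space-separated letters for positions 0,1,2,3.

Answer: G B G B

Derivation:
After move 1 (F): F=GGGG U=WWOO R=WRWR D=RRYY L=OYOY
After move 2 (R): R=WWRR U=WGOG F=GRGY D=RBYB B=OBWB
After move 3 (R): R=RWRW U=WROY F=GBGB D=RWYO B=GBGB
Query: B face = GBGB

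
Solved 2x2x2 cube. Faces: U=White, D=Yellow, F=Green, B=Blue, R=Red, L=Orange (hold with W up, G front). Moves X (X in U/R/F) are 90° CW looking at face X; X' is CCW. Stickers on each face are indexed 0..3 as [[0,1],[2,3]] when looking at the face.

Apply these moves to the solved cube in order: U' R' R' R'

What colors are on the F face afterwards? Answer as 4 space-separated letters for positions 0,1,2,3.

Answer: O Y G Y

Derivation:
After move 1 (U'): U=WWWW F=OOGG R=GGRR B=RRBB L=BBOO
After move 2 (R'): R=GRGR U=WBWR F=OWGW D=YOYG B=YRYB
After move 3 (R'): R=RRGG U=WYWY F=OBGR D=YWYW B=GROB
After move 4 (R'): R=RGRG U=WOWG F=OYGY D=YBYR B=WRWB
Query: F face = OYGY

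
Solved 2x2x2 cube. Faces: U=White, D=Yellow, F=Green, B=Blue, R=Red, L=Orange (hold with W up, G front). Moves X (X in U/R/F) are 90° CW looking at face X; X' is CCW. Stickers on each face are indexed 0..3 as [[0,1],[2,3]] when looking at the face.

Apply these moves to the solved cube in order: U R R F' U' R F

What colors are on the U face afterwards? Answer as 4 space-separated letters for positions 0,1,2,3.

Answer: Y Y W O

Derivation:
After move 1 (U): U=WWWW F=RRGG R=BBRR B=OOBB L=GGOO
After move 2 (R): R=RBRB U=WRWG F=RYGY D=YBYO B=WOWB
After move 3 (R): R=RRBB U=WYWY F=RBGO D=YWYW B=GORB
After move 4 (F'): F=BORG U=WYRB R=WRYB D=GOYW L=GYOW
After move 5 (U'): U=YBWR F=GYRG R=BOYB B=WRRB L=GOOW
After move 6 (R): R=YBBO U=YYWG F=GORW D=GRYW B=RRBB
After move 7 (F): F=RGWO U=YYWO R=WBGO D=BYYW L=GGOR
Query: U face = YYWO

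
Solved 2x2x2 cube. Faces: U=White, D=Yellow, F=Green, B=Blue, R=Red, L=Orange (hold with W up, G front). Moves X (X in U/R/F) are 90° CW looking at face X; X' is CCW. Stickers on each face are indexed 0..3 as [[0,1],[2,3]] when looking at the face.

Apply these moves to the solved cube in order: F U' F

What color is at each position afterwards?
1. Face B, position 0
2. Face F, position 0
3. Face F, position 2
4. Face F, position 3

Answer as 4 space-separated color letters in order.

Answer: W G G Y

Derivation:
After move 1 (F): F=GGGG U=WWOO R=WRWR D=RRYY L=OYOY
After move 2 (U'): U=WOWO F=OYGG R=GGWR B=WRBB L=BBOY
After move 3 (F): F=GOGY U=WOYB R=WGOR D=WGYY L=BROR
Query 1: B[0] = W
Query 2: F[0] = G
Query 3: F[2] = G
Query 4: F[3] = Y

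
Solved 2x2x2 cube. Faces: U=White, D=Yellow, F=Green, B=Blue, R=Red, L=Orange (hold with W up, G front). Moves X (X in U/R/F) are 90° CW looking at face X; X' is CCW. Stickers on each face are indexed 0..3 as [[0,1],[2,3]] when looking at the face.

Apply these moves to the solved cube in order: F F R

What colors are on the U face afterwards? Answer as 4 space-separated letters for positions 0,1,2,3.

After move 1 (F): F=GGGG U=WWOO R=WRWR D=RRYY L=OYOY
After move 2 (F): F=GGGG U=WWYY R=OROR D=WWYY L=OROR
After move 3 (R): R=OORR U=WGYG F=GWGY D=WBYB B=YBWB
Query: U face = WGYG

Answer: W G Y G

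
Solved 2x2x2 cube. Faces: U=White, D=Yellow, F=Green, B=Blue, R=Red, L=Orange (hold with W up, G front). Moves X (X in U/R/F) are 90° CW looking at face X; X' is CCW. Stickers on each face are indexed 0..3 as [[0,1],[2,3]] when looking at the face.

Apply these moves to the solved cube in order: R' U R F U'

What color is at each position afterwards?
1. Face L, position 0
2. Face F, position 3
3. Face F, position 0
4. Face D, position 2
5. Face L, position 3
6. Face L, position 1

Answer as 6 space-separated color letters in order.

After move 1 (R'): R=RRRR U=WBWB F=GWGW D=YGYG B=YBYB
After move 2 (U): U=WWBB F=RRGW R=YBRR B=OOYB L=GWOO
After move 3 (R): R=RYRB U=WRBW F=RGGG D=YYYO B=BOWB
After move 4 (F): F=GRGG U=WROW R=BYWB D=RRYO L=GYOY
After move 5 (U'): U=RWWO F=GYGG R=GRWB B=BYWB L=BOOY
Query 1: L[0] = B
Query 2: F[3] = G
Query 3: F[0] = G
Query 4: D[2] = Y
Query 5: L[3] = Y
Query 6: L[1] = O

Answer: B G G Y Y O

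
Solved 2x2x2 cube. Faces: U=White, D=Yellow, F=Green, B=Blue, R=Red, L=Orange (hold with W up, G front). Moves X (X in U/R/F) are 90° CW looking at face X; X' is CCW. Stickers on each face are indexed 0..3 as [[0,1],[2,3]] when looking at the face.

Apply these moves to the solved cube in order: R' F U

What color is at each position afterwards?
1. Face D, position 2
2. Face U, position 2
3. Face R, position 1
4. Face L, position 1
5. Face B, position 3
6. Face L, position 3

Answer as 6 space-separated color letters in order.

Answer: Y O B G B G

Derivation:
After move 1 (R'): R=RRRR U=WBWB F=GWGW D=YGYG B=YBYB
After move 2 (F): F=GGWW U=WBOO R=WRBR D=RRYG L=OYOG
After move 3 (U): U=OWOB F=WRWW R=YBBR B=OYYB L=GGOG
Query 1: D[2] = Y
Query 2: U[2] = O
Query 3: R[1] = B
Query 4: L[1] = G
Query 5: B[3] = B
Query 6: L[3] = G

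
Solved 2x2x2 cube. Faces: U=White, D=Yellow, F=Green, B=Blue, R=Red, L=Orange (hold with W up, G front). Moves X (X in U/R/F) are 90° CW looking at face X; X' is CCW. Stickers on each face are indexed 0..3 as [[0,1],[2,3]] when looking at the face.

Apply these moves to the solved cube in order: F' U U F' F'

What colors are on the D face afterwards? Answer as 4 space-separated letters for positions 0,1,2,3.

Answer: W W Y Y

Derivation:
After move 1 (F'): F=GGGG U=WWRR R=YRYR D=OOYY L=OWOW
After move 2 (U): U=RWRW F=YRGG R=BBYR B=OWBB L=GGOW
After move 3 (U): U=RRWW F=BBGG R=OWYR B=GGBB L=YROW
After move 4 (F'): F=BGBG U=RROY R=OWOR D=RWYY L=YWOW
After move 5 (F'): F=GGBB U=RROO R=WWRR D=WWYY L=YYOO
Query: D face = WWYY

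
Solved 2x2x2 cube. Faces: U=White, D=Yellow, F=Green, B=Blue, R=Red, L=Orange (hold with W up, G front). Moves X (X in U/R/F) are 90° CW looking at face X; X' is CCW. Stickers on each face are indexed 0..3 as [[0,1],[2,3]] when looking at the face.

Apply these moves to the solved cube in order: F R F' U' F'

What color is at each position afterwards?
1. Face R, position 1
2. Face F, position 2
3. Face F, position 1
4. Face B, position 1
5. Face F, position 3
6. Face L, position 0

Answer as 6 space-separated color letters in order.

Answer: Y O G W G O

Derivation:
After move 1 (F): F=GGGG U=WWOO R=WRWR D=RRYY L=OYOY
After move 2 (R): R=WWRR U=WGOG F=GRGY D=RBYB B=OBWB
After move 3 (F'): F=RYGG U=WGWR R=BWRR D=YYYB L=OGOO
After move 4 (U'): U=GRWW F=OGGG R=RYRR B=BWWB L=OBOO
After move 5 (F'): F=GGOG U=GRRR R=YYYR D=BOYB L=OWOW
Query 1: R[1] = Y
Query 2: F[2] = O
Query 3: F[1] = G
Query 4: B[1] = W
Query 5: F[3] = G
Query 6: L[0] = O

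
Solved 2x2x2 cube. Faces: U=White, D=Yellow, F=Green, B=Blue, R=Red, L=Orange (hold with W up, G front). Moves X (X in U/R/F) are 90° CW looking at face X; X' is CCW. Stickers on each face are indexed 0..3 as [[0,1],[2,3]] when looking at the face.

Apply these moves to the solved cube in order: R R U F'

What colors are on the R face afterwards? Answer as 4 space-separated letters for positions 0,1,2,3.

After move 1 (R): R=RRRR U=WGWG F=GYGY D=YBYB B=WBWB
After move 2 (R): R=RRRR U=WYWY F=GBGB D=YWYW B=GBGB
After move 3 (U): U=WWYY F=RRGB R=GBRR B=OOGB L=GBOO
After move 4 (F'): F=RBRG U=WWGR R=WBYR D=BOYW L=GYOY
Query: R face = WBYR

Answer: W B Y R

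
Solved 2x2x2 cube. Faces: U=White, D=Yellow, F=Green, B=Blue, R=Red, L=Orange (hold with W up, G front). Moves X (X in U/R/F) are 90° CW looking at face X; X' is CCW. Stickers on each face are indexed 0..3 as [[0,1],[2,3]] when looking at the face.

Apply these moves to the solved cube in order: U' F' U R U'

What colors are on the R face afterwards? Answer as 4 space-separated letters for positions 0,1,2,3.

Answer: Y O R R

Derivation:
After move 1 (U'): U=WWWW F=OOGG R=GGRR B=RRBB L=BBOO
After move 2 (F'): F=OGOG U=WWGR R=YGYR D=BOYY L=BWOW
After move 3 (U): U=GWRW F=YGOG R=RRYR B=BWBB L=OGOW
After move 4 (R): R=YRRR U=GGRG F=YOOY D=BBYB B=WWWB
After move 5 (U'): U=GGGR F=OGOY R=YORR B=YRWB L=WWOW
Query: R face = YORR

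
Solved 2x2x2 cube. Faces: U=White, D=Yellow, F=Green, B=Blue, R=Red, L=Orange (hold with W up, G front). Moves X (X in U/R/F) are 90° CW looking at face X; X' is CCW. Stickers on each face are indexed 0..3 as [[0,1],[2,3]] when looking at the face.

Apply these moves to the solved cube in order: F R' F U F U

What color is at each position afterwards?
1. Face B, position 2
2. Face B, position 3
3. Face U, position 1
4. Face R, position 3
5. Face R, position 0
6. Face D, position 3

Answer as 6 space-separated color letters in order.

After move 1 (F): F=GGGG U=WWOO R=WRWR D=RRYY L=OYOY
After move 2 (R'): R=RRWW U=WBOB F=GWGO D=RGYG B=YBRB
After move 3 (F): F=GGOW U=WBYY R=ORBW D=WRYG L=OROG
After move 4 (U): U=YWYB F=OROW R=YBBW B=ORRB L=GGOG
After move 5 (F): F=OOWR U=YWGG R=YBBW D=BYYG L=GWOR
After move 6 (U): U=GYGW F=YBWR R=ORBW B=GWRB L=OOOR
Query 1: B[2] = R
Query 2: B[3] = B
Query 3: U[1] = Y
Query 4: R[3] = W
Query 5: R[0] = O
Query 6: D[3] = G

Answer: R B Y W O G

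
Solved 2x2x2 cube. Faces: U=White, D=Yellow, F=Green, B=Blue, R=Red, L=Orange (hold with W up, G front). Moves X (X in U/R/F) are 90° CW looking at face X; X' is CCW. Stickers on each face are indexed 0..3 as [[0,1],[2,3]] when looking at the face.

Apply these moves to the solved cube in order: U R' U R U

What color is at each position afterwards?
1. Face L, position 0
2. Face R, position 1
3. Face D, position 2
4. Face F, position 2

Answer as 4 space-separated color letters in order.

After move 1 (U): U=WWWW F=RRGG R=BBRR B=OOBB L=GGOO
After move 2 (R'): R=BRBR U=WBWO F=RWGW D=YRYG B=YOYB
After move 3 (U): U=WWOB F=BRGW R=YOBR B=GGYB L=RWOO
After move 4 (R): R=BYRO U=WROW F=BRGG D=YYYG B=BGWB
After move 5 (U): U=OWWR F=BYGG R=BGRO B=RWWB L=BROO
Query 1: L[0] = B
Query 2: R[1] = G
Query 3: D[2] = Y
Query 4: F[2] = G

Answer: B G Y G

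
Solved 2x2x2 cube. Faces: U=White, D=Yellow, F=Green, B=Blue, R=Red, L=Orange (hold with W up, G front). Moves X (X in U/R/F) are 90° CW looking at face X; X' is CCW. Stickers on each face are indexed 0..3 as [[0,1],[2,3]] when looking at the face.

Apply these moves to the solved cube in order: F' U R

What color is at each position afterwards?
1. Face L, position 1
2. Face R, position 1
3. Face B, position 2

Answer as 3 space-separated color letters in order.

Answer: G B W

Derivation:
After move 1 (F'): F=GGGG U=WWRR R=YRYR D=OOYY L=OWOW
After move 2 (U): U=RWRW F=YRGG R=BBYR B=OWBB L=GGOW
After move 3 (R): R=YBRB U=RRRG F=YOGY D=OBYO B=WWWB
Query 1: L[1] = G
Query 2: R[1] = B
Query 3: B[2] = W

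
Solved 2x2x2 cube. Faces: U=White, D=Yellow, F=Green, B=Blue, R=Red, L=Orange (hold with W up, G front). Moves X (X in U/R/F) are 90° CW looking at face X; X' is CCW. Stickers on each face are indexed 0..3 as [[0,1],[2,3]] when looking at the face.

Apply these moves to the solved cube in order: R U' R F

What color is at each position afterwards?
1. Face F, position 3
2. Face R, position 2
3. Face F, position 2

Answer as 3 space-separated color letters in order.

Answer: B Y B

Derivation:
After move 1 (R): R=RRRR U=WGWG F=GYGY D=YBYB B=WBWB
After move 2 (U'): U=GGWW F=OOGY R=GYRR B=RRWB L=WBOO
After move 3 (R): R=RGRY U=GOWY F=OBGB D=YWYR B=WRGB
After move 4 (F): F=GOBB U=GOOB R=WGYY D=RRYR L=WYOW
Query 1: F[3] = B
Query 2: R[2] = Y
Query 3: F[2] = B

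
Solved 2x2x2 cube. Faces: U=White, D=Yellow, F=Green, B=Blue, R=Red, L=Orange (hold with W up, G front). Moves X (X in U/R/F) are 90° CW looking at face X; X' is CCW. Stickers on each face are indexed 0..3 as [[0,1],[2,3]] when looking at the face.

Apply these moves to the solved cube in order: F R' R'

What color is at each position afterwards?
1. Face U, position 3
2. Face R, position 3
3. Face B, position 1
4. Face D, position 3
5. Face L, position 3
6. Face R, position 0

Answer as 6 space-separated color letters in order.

Answer: Y W B O Y R

Derivation:
After move 1 (F): F=GGGG U=WWOO R=WRWR D=RRYY L=OYOY
After move 2 (R'): R=RRWW U=WBOB F=GWGO D=RGYG B=YBRB
After move 3 (R'): R=RWRW U=WROY F=GBGB D=RWYO B=GBGB
Query 1: U[3] = Y
Query 2: R[3] = W
Query 3: B[1] = B
Query 4: D[3] = O
Query 5: L[3] = Y
Query 6: R[0] = R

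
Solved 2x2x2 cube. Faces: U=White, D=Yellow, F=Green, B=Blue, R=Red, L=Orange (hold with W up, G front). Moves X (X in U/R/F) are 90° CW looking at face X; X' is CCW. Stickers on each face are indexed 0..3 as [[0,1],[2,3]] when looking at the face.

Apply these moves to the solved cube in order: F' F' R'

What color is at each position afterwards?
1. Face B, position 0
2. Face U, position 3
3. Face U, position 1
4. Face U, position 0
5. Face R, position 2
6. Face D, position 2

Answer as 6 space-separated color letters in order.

Answer: Y B B W O Y

Derivation:
After move 1 (F'): F=GGGG U=WWRR R=YRYR D=OOYY L=OWOW
After move 2 (F'): F=GGGG U=WWYY R=OROR D=WWYY L=OROR
After move 3 (R'): R=RROO U=WBYB F=GWGY D=WGYG B=YBWB
Query 1: B[0] = Y
Query 2: U[3] = B
Query 3: U[1] = B
Query 4: U[0] = W
Query 5: R[2] = O
Query 6: D[2] = Y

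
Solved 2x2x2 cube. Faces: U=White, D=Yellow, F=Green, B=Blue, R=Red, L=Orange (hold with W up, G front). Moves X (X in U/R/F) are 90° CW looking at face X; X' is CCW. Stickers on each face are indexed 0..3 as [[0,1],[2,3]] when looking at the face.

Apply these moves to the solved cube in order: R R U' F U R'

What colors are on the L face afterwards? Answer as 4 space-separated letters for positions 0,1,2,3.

Answer: G O O W

Derivation:
After move 1 (R): R=RRRR U=WGWG F=GYGY D=YBYB B=WBWB
After move 2 (R): R=RRRR U=WYWY F=GBGB D=YWYW B=GBGB
After move 3 (U'): U=YYWW F=OOGB R=GBRR B=RRGB L=GBOO
After move 4 (F): F=GOBO U=YYOB R=WBWR D=RGYW L=GYOW
After move 5 (U): U=OYBY F=WBBO R=RRWR B=GYGB L=GOOW
After move 6 (R'): R=RRRW U=OGBG F=WYBY D=RBYO B=WYGB
Query: L face = GOOW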